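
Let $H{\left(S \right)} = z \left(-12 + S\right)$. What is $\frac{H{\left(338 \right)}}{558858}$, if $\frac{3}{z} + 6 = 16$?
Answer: $\frac{163}{931430} \approx 0.000175$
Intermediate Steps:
$z = \frac{3}{10}$ ($z = \frac{3}{-6 + 16} = \frac{3}{10} \approx 0.3$)
$H{\left(S \right)} = - \frac{18}{5} + \frac{3 S}{10}$ ($H{\left(S \right)} = \frac{3 \left(-12 + S\right)}{10} = - \frac{18}{5} + \frac{3 S}{10}$)
$\frac{H{\left(338 \right)}}{558858} = \frac{- \frac{18}{5} + \frac{3}{10} \cdot 338}{558858} = \left(- \frac{18}{5} + \frac{507}{5}\right) \frac{1}{558858} = \frac{489}{5} \cdot \frac{1}{558858} = \frac{163}{931430}$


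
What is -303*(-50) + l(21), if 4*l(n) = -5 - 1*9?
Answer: 30293/2 ≈ 15147.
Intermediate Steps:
l(n) = -7/2 (l(n) = (-5 - 1*9)/4 = (-5 - 9)/4 = (1/4)*(-14) = -7/2)
-303*(-50) + l(21) = -303*(-50) - 7/2 = 15150 - 7/2 = 30293/2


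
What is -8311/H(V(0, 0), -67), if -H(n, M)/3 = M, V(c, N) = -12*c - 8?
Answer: -8311/201 ≈ -41.348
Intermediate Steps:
V(c, N) = -8 - 12*c
H(n, M) = -3*M
-8311/H(V(0, 0), -67) = -8311/((-3*(-67))) = -8311/201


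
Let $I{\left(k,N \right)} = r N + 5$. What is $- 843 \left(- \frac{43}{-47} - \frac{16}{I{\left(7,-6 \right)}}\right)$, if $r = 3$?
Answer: $- \frac{1105173}{611} \approx -1808.8$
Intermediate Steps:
$I{\left(k,N \right)} = 5 + 3 N$ ($I{\left(k,N \right)} = 3 N + 5 = 5 + 3 N$)
$- 843 \left(- \frac{43}{-47} - \frac{16}{I{\left(7,-6 \right)}}\right) = - 843 \left(- \frac{43}{-47} - \frac{16}{5 + 3 \left(-6\right)}\right) = - 843 \left(\left(-43\right) \left(- \frac{1}{47}\right) - \frac{16}{5 - 18}\right) = - 843 \left(\frac{43}{47} - \frac{16}{-13}\right) = - 843 \left(\frac{43}{47} - - \frac{16}{13}\right) = - 843 \left(\frac{43}{47} + \frac{16}{13}\right) = \left(-843\right) \frac{1311}{611} = - \frac{1105173}{611}$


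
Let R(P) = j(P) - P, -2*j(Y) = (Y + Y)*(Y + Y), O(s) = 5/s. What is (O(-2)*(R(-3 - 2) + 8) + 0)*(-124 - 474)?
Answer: -55315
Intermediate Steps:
j(Y) = -2*Y**2 (j(Y) = -(Y + Y)*(Y + Y)/2 = -2*Y*2*Y/2 = -2*Y**2)
R(P) = -P - 2*P**2 (R(P) = -2*P**2 - P = -P - 2*P**2)
(O(-2)*(R(-3 - 2) + 8) + 0)*(-124 - 474) = ((5/(-2))*((-3 - 2)*(-1 - 2*(-3 - 2)) + 8) + 0)*(-124 - 474) = ((5*(-1/2))*(-5*(-1 - 2*(-5)) + 8) + 0)*(-598) = (-5*(-5*(-1 + 10) + 8)/2 + 0)*(-598) = (-5*(-5*9 + 8)/2 + 0)*(-598) = (-5*(-45 + 8)/2 + 0)*(-598) = (-5/2*(-37) + 0)*(-598) = (185/2 + 0)*(-598) = (185/2)*(-598) = -55315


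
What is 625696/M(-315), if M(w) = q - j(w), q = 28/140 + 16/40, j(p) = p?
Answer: 1564240/789 ≈ 1982.6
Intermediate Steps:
q = ⅗ (q = 28*(1/140) + 16*(1/40) = ⅕ + ⅖ = ⅗ ≈ 0.60000)
M(w) = ⅗ - w
625696/M(-315) = 625696/(⅗ - 1*(-315)) = 625696/(⅗ + 315) = 625696/(1578/5) = 625696*(5/1578) = 1564240/789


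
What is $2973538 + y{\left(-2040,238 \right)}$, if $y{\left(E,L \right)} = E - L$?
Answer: $2971260$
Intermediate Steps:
$2973538 + y{\left(-2040,238 \right)} = 2973538 - 2278 = 2971260$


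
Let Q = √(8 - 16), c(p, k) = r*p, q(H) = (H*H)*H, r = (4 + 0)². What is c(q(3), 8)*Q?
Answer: 864*I*√2 ≈ 1221.9*I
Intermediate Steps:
r = 16 (r = 4² = 16)
q(H) = H³ (q(H) = H²*H = H³)
c(p, k) = 16*p
Q = 2*I*√2 (Q = √(-8) = 2*I*√2 ≈ 2.8284*I)
c(q(3), 8)*Q = (16*3³)*(2*I*√2) = (16*27)*(2*I*√2) = 432*(2*I*√2) = 864*I*√2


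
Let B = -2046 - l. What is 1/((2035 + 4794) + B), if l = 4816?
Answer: -1/33 ≈ -0.030303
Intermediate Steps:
B = -6862 (B = -2046 - 1*4816 = -2046 - 4816 = -6862)
1/((2035 + 4794) + B) = 1/((2035 + 4794) - 6862) = 1/(6829 - 6862) = 1/(-33) = -1/33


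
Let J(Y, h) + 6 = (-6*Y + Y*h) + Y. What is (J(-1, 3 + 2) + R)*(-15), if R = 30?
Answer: -360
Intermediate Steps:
J(Y, h) = -6 - 5*Y + Y*h (J(Y, h) = -6 + ((-6*Y + Y*h) + Y) = -6 + (-5*Y + Y*h) = -6 - 5*Y + Y*h)
(J(-1, 3 + 2) + R)*(-15) = ((-6 - 5*(-1) - (3 + 2)) + 30)*(-15) = ((-6 + 5 - 1*5) + 30)*(-15) = ((-6 + 5 - 5) + 30)*(-15) = (-6 + 30)*(-15) = 24*(-15) = -360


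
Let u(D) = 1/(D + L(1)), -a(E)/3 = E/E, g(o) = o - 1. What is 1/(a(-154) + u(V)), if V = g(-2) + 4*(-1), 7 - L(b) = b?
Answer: -¼ ≈ -0.25000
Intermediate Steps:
g(o) = -1 + o
L(b) = 7 - b
a(E) = -3 (a(E) = -3*E/E = -3*1 = -3)
V = -7 (V = (-1 - 2) + 4*(-1) = -3 - 4 = -7)
u(D) = 1/(6 + D) (u(D) = 1/(D + (7 - 1*1)) = 1/(D + (7 - 1)) = 1/(D + 6) = 1/(6 + D))
1/(a(-154) + u(V)) = 1/(-3 + 1/(6 - 7)) = 1/(-3 + 1/(-1)) = 1/(-3 - 1) = 1/(-4) = -¼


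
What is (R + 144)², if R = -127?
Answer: 289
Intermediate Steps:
(R + 144)² = (-127 + 144)² = 17² = 289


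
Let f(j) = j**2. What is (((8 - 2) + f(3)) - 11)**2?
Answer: 16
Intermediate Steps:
(((8 - 2) + f(3)) - 11)**2 = (((8 - 2) + 3**2) - 11)**2 = ((6 + 9) - 11)**2 = (15 - 11)**2 = 4**2 = 16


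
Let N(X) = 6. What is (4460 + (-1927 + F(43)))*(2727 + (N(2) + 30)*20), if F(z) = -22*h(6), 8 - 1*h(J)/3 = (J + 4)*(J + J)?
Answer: 34211475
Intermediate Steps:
h(J) = 24 - 6*J*(4 + J) (h(J) = 24 - 3*(J + 4)*(J + J) = 24 - 3*(4 + J)*2*J = 24 - 6*J*(4 + J))
F(z) = 7392 (F(z) = -22*(24 - 24*6 - 6*6**2) = -22*(24 - 144 - 6*36) = -22*(24 - 144 - 216) = -22*(-336) = 7392)
(4460 + (-1927 + F(43)))*(2727 + (N(2) + 30)*20) = (4460 + (-1927 + 7392))*(2727 + (6 + 30)*20) = (4460 + 5465)*(2727 + 36*20) = 9925*(2727 + 720) = 9925*3447 = 34211475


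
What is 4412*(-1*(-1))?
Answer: 4412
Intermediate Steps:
4412*(-1*(-1)) = 4412*1 = 4412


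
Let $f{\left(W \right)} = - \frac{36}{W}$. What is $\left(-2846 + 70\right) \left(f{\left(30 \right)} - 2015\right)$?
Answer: $\frac{27984856}{5} \approx 5.597 \cdot 10^{6}$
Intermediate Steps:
$\left(-2846 + 70\right) \left(f{\left(30 \right)} - 2015\right) = \left(-2846 + 70\right) \left(- \frac{36}{30} - 2015\right) = - 2776 \left(\left(-36\right) \frac{1}{30} - 2015\right) = - 2776 \left(- \frac{6}{5} - 2015\right) = \left(-2776\right) \left(- \frac{10081}{5}\right) = \frac{27984856}{5}$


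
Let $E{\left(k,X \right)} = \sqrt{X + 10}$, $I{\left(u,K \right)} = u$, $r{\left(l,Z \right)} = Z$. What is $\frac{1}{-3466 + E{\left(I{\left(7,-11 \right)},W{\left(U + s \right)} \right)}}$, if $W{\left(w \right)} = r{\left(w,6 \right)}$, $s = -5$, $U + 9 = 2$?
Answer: $- \frac{1}{3462} \approx -0.00028885$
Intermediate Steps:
$U = -7$ ($U = -9 + 2 = -7$)
$W{\left(w \right)} = 6$
$E{\left(k,X \right)} = \sqrt{10 + X}$
$\frac{1}{-3466 + E{\left(I{\left(7,-11 \right)},W{\left(U + s \right)} \right)}} = \frac{1}{-3466 + \sqrt{10 + 6}} = \frac{1}{-3466 + \sqrt{16}} = \frac{1}{-3466 + 4} = \frac{1}{-3462} = - \frac{1}{3462}$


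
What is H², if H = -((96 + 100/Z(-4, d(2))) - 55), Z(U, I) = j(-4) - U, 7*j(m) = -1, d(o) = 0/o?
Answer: 3265249/729 ≈ 4479.1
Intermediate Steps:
d(o) = 0
j(m) = -⅐ (j(m) = (⅐)*(-1) = -⅐)
Z(U, I) = -⅐ - U
H = -1807/27 (H = -((96 + 100/(-⅐ - 1*(-4))) - 55) = -((96 + 100/(-⅐ + 4)) - 55) = -((96 + 100/(27/7)) - 55) = -((96 + 100*(7/27)) - 55) = -((96 + 700/27) - 55) = -(3292/27 - 55) = -1*1807/27 = -1807/27 ≈ -66.926)
H² = (-1807/27)² = 3265249/729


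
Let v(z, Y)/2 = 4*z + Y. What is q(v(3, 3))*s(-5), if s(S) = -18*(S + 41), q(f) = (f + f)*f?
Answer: -1166400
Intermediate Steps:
v(z, Y) = 2*Y + 8*z (v(z, Y) = 2*(4*z + Y) = 2*(Y + 4*z) = 2*Y + 8*z)
q(f) = 2*f² (q(f) = (2*f)*f = 2*f²)
s(S) = -738 - 18*S (s(S) = -18*(41 + S) = -738 - 18*S)
q(v(3, 3))*s(-5) = (2*(2*3 + 8*3)²)*(-738 - 18*(-5)) = (2*(6 + 24)²)*(-738 + 90) = (2*30²)*(-648) = (2*900)*(-648) = 1800*(-648) = -1166400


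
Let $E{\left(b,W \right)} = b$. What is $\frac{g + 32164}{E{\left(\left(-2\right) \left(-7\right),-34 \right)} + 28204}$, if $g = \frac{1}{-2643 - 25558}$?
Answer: $\frac{302352321}{265258606} \approx 1.1398$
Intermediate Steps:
$g = - \frac{1}{28201}$ ($g = \frac{1}{-28201} = - \frac{1}{28201} \approx -3.546 \cdot 10^{-5}$)
$\frac{g + 32164}{E{\left(\left(-2\right) \left(-7\right),-34 \right)} + 28204} = \frac{- \frac{1}{28201} + 32164}{\left(-2\right) \left(-7\right) + 28204} = \frac{907056963}{28201 \left(14 + 28204\right)} = \frac{907056963}{28201 \cdot 28218} = \frac{907056963}{28201} \cdot \frac{1}{28218} = \frac{302352321}{265258606}$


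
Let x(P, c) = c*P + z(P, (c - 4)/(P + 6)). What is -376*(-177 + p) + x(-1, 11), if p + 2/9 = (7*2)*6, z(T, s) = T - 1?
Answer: 315347/9 ≈ 35039.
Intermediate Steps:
z(T, s) = -1 + T
x(P, c) = -1 + P + P*c (x(P, c) = c*P + (-1 + P) = P*c + (-1 + P) = -1 + P + P*c)
p = 754/9 (p = -2/9 + (7*2)*6 = -2/9 + 14*6 = -2/9 + 84 = 754/9 ≈ 83.778)
-376*(-177 + p) + x(-1, 11) = -376*(-177 + 754/9) + (-1 - 1 - 1*11) = -376*(-839/9) + (-1 - 1 - 11) = 315464/9 - 13 = 315347/9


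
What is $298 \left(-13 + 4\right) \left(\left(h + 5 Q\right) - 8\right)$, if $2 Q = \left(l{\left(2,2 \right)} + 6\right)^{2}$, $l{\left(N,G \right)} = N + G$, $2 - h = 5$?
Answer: $-640998$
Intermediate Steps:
$h = -3$ ($h = 2 - 5 = -3$)
$l{\left(N,G \right)} = G + N$
$Q = 50$ ($Q = \frac{\left(\left(2 + 2\right) + 6\right)^{2}}{2} = \frac{\left(4 + 6\right)^{2}}{2} = \frac{10^{2}}{2} = \frac{1}{2} \cdot 100 = 50$)
$298 \left(-13 + 4\right) \left(\left(h + 5 Q\right) - 8\right) = 298 \left(-13 + 4\right) \left(\left(-3 + 5 \cdot 50\right) - 8\right) = 298 \left(- 9 \left(\left(-3 + 250\right) - 8\right)\right) = 298 \left(- 9 \left(247 - 8\right)\right) = 298 \left(\left(-9\right) 239\right) = 298 \left(-2151\right) = -640998$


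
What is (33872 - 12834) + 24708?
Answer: 45746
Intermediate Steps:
(33872 - 12834) + 24708 = 21038 + 24708 = 45746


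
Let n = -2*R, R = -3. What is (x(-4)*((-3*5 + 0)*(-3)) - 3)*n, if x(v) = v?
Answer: -1098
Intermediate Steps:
n = 6 (n = -2*(-3) = 6)
(x(-4)*((-3*5 + 0)*(-3)) - 3)*n = (-4*(-3*5 + 0)*(-3) - 3)*6 = (-4*(-15 + 0)*(-3) - 3)*6 = (-(-60)*(-3) - 3)*6 = (-4*45 - 3)*6 = (-180 - 3)*6 = -183*6 = -1098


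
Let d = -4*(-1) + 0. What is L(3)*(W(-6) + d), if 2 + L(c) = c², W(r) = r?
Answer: -14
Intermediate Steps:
d = 4 (d = 4 + 0 = 4)
L(c) = -2 + c²
L(3)*(W(-6) + d) = (-2 + 3²)*(-6 + 4) = (-2 + 9)*(-2) = 7*(-2) = -14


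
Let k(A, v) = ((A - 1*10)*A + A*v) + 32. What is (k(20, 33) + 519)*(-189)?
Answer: -266679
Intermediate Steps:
k(A, v) = 32 + A*v + A*(-10 + A) (k(A, v) = ((A - 10)*A + A*v) + 32 = ((-10 + A)*A + A*v) + 32 = (A*(-10 + A) + A*v) + 32 = (A*v + A*(-10 + A)) + 32 = 32 + A*v + A*(-10 + A))
(k(20, 33) + 519)*(-189) = ((32 + 20² - 10*20 + 20*33) + 519)*(-189) = ((32 + 400 - 200 + 660) + 519)*(-189) = (892 + 519)*(-189) = 1411*(-189) = -266679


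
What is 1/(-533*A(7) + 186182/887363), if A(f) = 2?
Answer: -887363/945742776 ≈ -0.00093827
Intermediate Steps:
1/(-533*A(7) + 186182/887363) = 1/(-533*2 + 186182/887363) = 1/(-1066 + 186182*(1/887363)) = 1/(-1066 + 186182/887363) = 1/(-945742776/887363) = -887363/945742776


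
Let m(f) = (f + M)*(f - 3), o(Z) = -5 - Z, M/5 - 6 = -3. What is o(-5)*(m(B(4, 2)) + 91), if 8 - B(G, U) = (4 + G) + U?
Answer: 0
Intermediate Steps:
M = 15 (M = 30 + 5*(-3) = 30 - 15 = 15)
B(G, U) = 4 - G - U (B(G, U) = 8 - ((4 + G) + U) = 8 - (4 + G + U) = 8 + (-4 - G - U) = 4 - G - U)
m(f) = (-3 + f)*(15 + f) (m(f) = (f + 15)*(f - 3) = (15 + f)*(-3 + f) = (-3 + f)*(15 + f))
o(-5)*(m(B(4, 2)) + 91) = (-5 - 1*(-5))*((-45 + (4 - 1*4 - 1*2)² + 12*(4 - 1*4 - 1*2)) + 91) = (-5 + 5)*((-45 + (4 - 4 - 2)² + 12*(4 - 4 - 2)) + 91) = 0*((-45 + (-2)² + 12*(-2)) + 91) = 0*((-45 + 4 - 24) + 91) = 0*(-65 + 91) = 0*26 = 0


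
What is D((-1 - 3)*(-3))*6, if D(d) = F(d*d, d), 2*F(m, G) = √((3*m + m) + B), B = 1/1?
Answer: 3*√577 ≈ 72.063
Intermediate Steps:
B = 1
F(m, G) = √(1 + 4*m)/2 (F(m, G) = √((3*m + m) + 1)/2 = √(4*m + 1)/2 = √(1 + 4*m)/2)
D(d) = √(1 + 4*d²)/2 (D(d) = √(1 + 4*(d*d))/2 = √(1 + 4*d²)/2)
D((-1 - 3)*(-3))*6 = (√(1 + 4*((-1 - 3)*(-3))²)/2)*6 = (√(1 + 4*(-4*(-3))²)/2)*6 = (√(1 + 4*12²)/2)*6 = (√(1 + 4*144)/2)*6 = (√(1 + 576)/2)*6 = (√577/2)*6 = 3*√577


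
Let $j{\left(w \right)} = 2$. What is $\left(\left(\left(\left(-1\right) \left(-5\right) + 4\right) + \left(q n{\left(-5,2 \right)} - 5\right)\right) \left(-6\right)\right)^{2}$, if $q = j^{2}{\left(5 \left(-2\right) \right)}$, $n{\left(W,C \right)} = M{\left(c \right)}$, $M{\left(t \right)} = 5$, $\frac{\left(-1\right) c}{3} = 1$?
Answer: $20736$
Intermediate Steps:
$c = -3$ ($c = \left(-3\right) 1 = -3$)
$n{\left(W,C \right)} = 5$
$q = 4$ ($q = 2^{2} = 4$)
$\left(\left(\left(\left(-1\right) \left(-5\right) + 4\right) + \left(q n{\left(-5,2 \right)} - 5\right)\right) \left(-6\right)\right)^{2} = \left(\left(\left(\left(-1\right) \left(-5\right) + 4\right) + \left(4 \cdot 5 - 5\right)\right) \left(-6\right)\right)^{2} = \left(\left(\left(5 + 4\right) + \left(20 - 5\right)\right) \left(-6\right)\right)^{2} = \left(\left(9 + 15\right) \left(-6\right)\right)^{2} = \left(24 \left(-6\right)\right)^{2} = \left(-144\right)^{2} = 20736$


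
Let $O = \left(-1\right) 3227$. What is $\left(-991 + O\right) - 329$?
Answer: $-4547$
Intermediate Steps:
$O = -3227$
$\left(-991 + O\right) - 329 = \left(-991 - 3227\right) - 329 = -4218 - 329 = -4547$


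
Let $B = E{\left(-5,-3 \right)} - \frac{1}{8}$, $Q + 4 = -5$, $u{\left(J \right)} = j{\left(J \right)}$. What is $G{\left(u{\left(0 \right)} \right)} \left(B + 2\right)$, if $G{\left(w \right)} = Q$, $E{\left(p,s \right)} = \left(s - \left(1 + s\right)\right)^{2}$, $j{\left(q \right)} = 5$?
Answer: $- \frac{207}{8} \approx -25.875$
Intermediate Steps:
$u{\left(J \right)} = 5$
$Q = -9$ ($Q = -4 - 5 = -9$)
$E{\left(p,s \right)} = 1$ ($E{\left(p,s \right)} = \left(-1\right)^{2} = 1$)
$B = \frac{7}{8}$ ($B = 1 - \frac{1}{8} = \frac{7}{8} \approx 0.875$)
$G{\left(w \right)} = -9$
$G{\left(u{\left(0 \right)} \right)} \left(B + 2\right) = - 9 \left(\frac{7}{8} + 2\right) = \left(-9\right) \frac{23}{8} = - \frac{207}{8}$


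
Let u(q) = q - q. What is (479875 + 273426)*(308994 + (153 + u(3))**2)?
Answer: 250399512303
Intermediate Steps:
u(q) = 0
(479875 + 273426)*(308994 + (153 + u(3))**2) = (479875 + 273426)*(308994 + (153 + 0)**2) = 753301*(308994 + 153**2) = 753301*(308994 + 23409) = 753301*332403 = 250399512303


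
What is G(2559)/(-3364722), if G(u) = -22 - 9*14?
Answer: 74/1682361 ≈ 4.3986e-5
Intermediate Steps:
G(u) = -148 (G(u) = -22 - 126 = -148)
G(2559)/(-3364722) = -148/(-3364722) = -148*(-1/3364722) = 74/1682361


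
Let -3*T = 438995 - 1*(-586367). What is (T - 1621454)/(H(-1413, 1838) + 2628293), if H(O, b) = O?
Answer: -1472431/1970160 ≈ -0.74737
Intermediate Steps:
T = -1025362/3 (T = -(438995 - 1*(-586367))/3 = -(438995 + 586367)/3 = -⅓*1025362 = -1025362/3 ≈ -3.4179e+5)
(T - 1621454)/(H(-1413, 1838) + 2628293) = (-1025362/3 - 1621454)/(-1413 + 2628293) = -5889724/3/2626880 = -5889724/3*1/2626880 = -1472431/1970160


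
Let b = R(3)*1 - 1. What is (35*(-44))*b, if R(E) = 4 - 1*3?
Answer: 0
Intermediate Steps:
R(E) = 1 (R(E) = 4 - 3 = 1)
b = 0 (b = 1*1 - 1 = 1 - 1 = 0)
(35*(-44))*b = (35*(-44))*0 = -1540*0 = 0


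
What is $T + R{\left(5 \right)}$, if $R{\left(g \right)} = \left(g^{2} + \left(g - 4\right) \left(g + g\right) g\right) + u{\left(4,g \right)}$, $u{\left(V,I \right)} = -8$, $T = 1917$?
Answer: $1984$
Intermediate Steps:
$R{\left(g \right)} = -8 + g^{2} + 2 g^{2} \left(-4 + g\right)$ ($R{\left(g \right)} = \left(g^{2} + \left(g - 4\right) \left(g + g\right) g\right) - 8 = \left(g^{2} + \left(-4 + g\right) 2 g g\right) - 8 = \left(g^{2} + 2 g \left(-4 + g\right) g\right) - 8 = \left(g^{2} + 2 g^{2} \left(-4 + g\right)\right) - 8 = -8 + g^{2} + 2 g^{2} \left(-4 + g\right)$)
$T + R{\left(5 \right)} = 1917 - \left(8 - 250 + 175\right) = 1917 - -67 = 1917 + 67 = 1984$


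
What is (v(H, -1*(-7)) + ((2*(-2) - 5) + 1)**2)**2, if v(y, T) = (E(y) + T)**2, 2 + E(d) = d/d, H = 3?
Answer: 10000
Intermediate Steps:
E(d) = -1 (E(d) = -2 + d/d = -2 + 1 = -1)
v(y, T) = (-1 + T)**2
(v(H, -1*(-7)) + ((2*(-2) - 5) + 1)**2)**2 = ((-1 - 1*(-7))**2 + ((2*(-2) - 5) + 1)**2)**2 = ((-1 + 7)**2 + ((-4 - 5) + 1)**2)**2 = (6**2 + (-9 + 1)**2)**2 = (36 + (-8)**2)**2 = (36 + 64)**2 = 100**2 = 10000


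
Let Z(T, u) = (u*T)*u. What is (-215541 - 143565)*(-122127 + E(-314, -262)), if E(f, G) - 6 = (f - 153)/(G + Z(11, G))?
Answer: 16551126938005737/377411 ≈ 4.3854e+10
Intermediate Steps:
Z(T, u) = T*u² (Z(T, u) = (T*u)*u = T*u²)
E(f, G) = 6 + (-153 + f)/(G + 11*G²) (E(f, G) = 6 + (f - 153)/(G + 11*G²) = 6 + (-153 + f)/(G + 11*G²))
(-215541 - 143565)*(-122127 + E(-314, -262)) = (-215541 - 143565)*(-122127 + (-153 - 314 + 6*(-262) + 66*(-262)²)/((-262)*(1 + 11*(-262)))) = -359106*(-122127 - (-153 - 314 - 1572 + 66*68644)/(262*(1 - 2882))) = -359106*(-122127 - 1/262*(-153 - 314 - 1572 + 4530504)/(-2881)) = -359106*(-122127 - 1/262*(-1/2881)*4528465) = -359106*(-122127 + 4528465/754822) = -359106*(-92179617929/754822) = 16551126938005737/377411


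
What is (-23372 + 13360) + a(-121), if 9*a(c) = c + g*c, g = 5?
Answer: -30278/3 ≈ -10093.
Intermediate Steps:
a(c) = 2*c/3 (a(c) = (c + 5*c)/9 = (6*c)/9 = 2*c/3)
(-23372 + 13360) + a(-121) = (-23372 + 13360) + (⅔)*(-121) = -10012 - 242/3 = -30278/3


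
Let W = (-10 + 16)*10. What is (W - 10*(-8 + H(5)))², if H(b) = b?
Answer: 8100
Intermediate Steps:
W = 60 (W = 6*10 = 60)
(W - 10*(-8 + H(5)))² = (60 - 10*(-8 + 5))² = (60 - 10*(-3))² = (60 + 30)² = 90² = 8100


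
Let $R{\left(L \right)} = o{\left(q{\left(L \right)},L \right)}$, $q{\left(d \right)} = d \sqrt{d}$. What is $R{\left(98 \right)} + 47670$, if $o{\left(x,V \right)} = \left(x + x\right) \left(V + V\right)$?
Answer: $47670 + 268912 \sqrt{2} \approx 4.2797 \cdot 10^{5}$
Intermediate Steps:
$q{\left(d \right)} = d^{\frac{3}{2}}$
$o{\left(x,V \right)} = 4 V x$ ($o{\left(x,V \right)} = 2 x 2 V = 4 V x$)
$R{\left(L \right)} = 4 L^{\frac{5}{2}}$ ($R{\left(L \right)} = 4 L L^{\frac{3}{2}} = 4 L^{\frac{5}{2}}$)
$R{\left(98 \right)} + 47670 = 4 \cdot 98^{\frac{5}{2}} + 47670 = 4 \cdot 67228 \sqrt{2} + 47670 = 268912 \sqrt{2} + 47670 = 47670 + 268912 \sqrt{2}$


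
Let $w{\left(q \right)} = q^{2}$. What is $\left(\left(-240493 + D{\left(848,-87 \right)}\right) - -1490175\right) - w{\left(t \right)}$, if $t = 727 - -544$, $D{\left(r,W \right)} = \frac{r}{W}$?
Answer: $- \frac{31821881}{87} \approx -3.6577 \cdot 10^{5}$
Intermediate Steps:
$t = 1271$ ($t = 727 + 544 = 1271$)
$\left(\left(-240493 + D{\left(848,-87 \right)}\right) - -1490175\right) - w{\left(t \right)} = \left(\left(-240493 + \frac{848}{-87}\right) - -1490175\right) - 1271^{2} = \left(\left(-240493 + 848 \left(- \frac{1}{87}\right)\right) + 1490175\right) - 1615441 = \left(\left(-240493 - \frac{848}{87}\right) + 1490175\right) - 1615441 = \left(- \frac{20923739}{87} + 1490175\right) - 1615441 = \frac{108721486}{87} - 1615441 = - \frac{31821881}{87}$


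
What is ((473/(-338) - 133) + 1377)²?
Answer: 176399160001/114244 ≈ 1.5441e+6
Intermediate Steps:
((473/(-338) - 133) + 1377)² = ((473*(-1/338) - 133) + 1377)² = ((-473/338 - 133) + 1377)² = (-45427/338 + 1377)² = (419999/338)² = 176399160001/114244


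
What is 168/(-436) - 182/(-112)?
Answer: 1081/872 ≈ 1.2397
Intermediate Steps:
168/(-436) - 182/(-112) = 168*(-1/436) - 182*(-1/112) = -42/109 + 13/8 = 1081/872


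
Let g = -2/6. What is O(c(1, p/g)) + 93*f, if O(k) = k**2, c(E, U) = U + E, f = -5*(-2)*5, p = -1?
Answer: 4666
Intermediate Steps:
g = -1/3 (g = -2*1/6 = -1/3 ≈ -0.33333)
f = 50 (f = 10*5 = 50)
c(E, U) = E + U
O(c(1, p/g)) + 93*f = (1 - 1/(-1/3))**2 + 93*50 = (1 - 1*(-3))**2 + 4650 = (1 + 3)**2 + 4650 = 4**2 + 4650 = 16 + 4650 = 4666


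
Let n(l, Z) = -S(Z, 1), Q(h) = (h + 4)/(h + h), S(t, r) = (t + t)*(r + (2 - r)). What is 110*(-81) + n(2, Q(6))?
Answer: -26740/3 ≈ -8913.3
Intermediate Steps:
S(t, r) = 4*t (S(t, r) = (2*t)*2 = 4*t)
Q(h) = (4 + h)/(2*h) (Q(h) = (4 + h)/((2*h)) = (4 + h)*(1/(2*h)) = (4 + h)/(2*h))
n(l, Z) = -4*Z
110*(-81) + n(2, Q(6)) = 110*(-81) - 2*(4 + 6)/6 = -8910 - 2*10/6 = -8910 - 4*⅚ = -8910 - 10/3 = -26740/3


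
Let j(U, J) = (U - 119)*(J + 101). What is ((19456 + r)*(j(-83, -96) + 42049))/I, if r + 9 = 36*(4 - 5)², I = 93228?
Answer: 799562837/93228 ≈ 8576.4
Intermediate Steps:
r = 27 (r = -9 + 36*(4 - 5)² = -9 + 36*(-1)² = -9 + 36*1 = -9 + 36 = 27)
j(U, J) = (-119 + U)*(101 + J)
((19456 + r)*(j(-83, -96) + 42049))/I = ((19456 + 27)*((-12019 - 119*(-96) + 101*(-83) - 96*(-83)) + 42049))/93228 = (19483*((-12019 + 11424 - 8383 + 7968) + 42049))*(1/93228) = (19483*(-1010 + 42049))*(1/93228) = (19483*41039)*(1/93228) = 799562837*(1/93228) = 799562837/93228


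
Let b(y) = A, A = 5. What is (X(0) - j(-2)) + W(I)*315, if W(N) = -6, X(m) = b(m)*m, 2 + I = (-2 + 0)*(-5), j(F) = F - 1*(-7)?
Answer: -1895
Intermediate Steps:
j(F) = 7 + F (j(F) = F + 7 = 7 + F)
b(y) = 5
I = 8 (I = -2 + (-2 + 0)*(-5) = -2 - 2*(-5) = -2 + 10 = 8)
X(m) = 5*m
(X(0) - j(-2)) + W(I)*315 = (5*0 - (7 - 2)) - 6*315 = (0 - 1*5) - 1890 = (0 - 5) - 1890 = -5 - 1890 = -1895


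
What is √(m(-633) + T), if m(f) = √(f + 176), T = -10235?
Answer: √(-10235 + I*√457) ≈ 0.106 + 101.17*I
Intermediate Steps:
m(f) = √(176 + f)
√(m(-633) + T) = √(√(176 - 633) - 10235) = √(√(-457) - 10235) = √(I*√457 - 10235) = √(-10235 + I*√457)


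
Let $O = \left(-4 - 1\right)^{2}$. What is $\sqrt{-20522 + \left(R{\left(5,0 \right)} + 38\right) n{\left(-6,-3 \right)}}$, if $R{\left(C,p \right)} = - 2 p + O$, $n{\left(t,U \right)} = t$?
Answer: $10 i \sqrt{209} \approx 144.57 i$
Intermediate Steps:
$O = 25$ ($O = \left(-5\right)^{2} = 25$)
$R{\left(C,p \right)} = 25 - 2 p$ ($R{\left(C,p \right)} = - 2 p + 25 = 25 - 2 p$)
$\sqrt{-20522 + \left(R{\left(5,0 \right)} + 38\right) n{\left(-6,-3 \right)}} = \sqrt{-20522 + \left(\left(25 - 0\right) + 38\right) \left(-6\right)} = \sqrt{-20522 + \left(\left(25 + 0\right) + 38\right) \left(-6\right)} = \sqrt{-20522 + \left(25 + 38\right) \left(-6\right)} = \sqrt{-20522 + 63 \left(-6\right)} = \sqrt{-20522 - 378} = \sqrt{-20900} = 10 i \sqrt{209}$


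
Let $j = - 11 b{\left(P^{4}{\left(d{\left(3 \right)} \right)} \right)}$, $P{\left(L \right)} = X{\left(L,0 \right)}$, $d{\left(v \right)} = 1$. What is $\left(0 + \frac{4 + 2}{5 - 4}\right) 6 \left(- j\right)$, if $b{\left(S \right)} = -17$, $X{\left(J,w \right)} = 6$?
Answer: $-6732$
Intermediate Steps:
$P{\left(L \right)} = 6$
$j = 187$ ($j = \left(-11\right) \left(-17\right) = 187$)
$\left(0 + \frac{4 + 2}{5 - 4}\right) 6 \left(- j\right) = \left(0 + \frac{4 + 2}{5 - 4}\right) 6 \left(\left(-1\right) 187\right) = \left(0 + \frac{6}{1}\right) 6 \left(-187\right) = \left(0 + 6 \cdot 1\right) 6 \left(-187\right) = \left(0 + 6\right) 6 \left(-187\right) = 6 \cdot 6 \left(-187\right) = 36 \left(-187\right) = -6732$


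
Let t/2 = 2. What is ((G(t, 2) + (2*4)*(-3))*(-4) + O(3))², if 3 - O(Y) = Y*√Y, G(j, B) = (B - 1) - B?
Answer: 10636 - 618*√3 ≈ 9565.6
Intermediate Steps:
t = 4 (t = 2*2 = 4)
G(j, B) = -1 (G(j, B) = (-1 + B) - B = -1)
O(Y) = 3 - Y^(3/2) (O(Y) = 3 - Y*√Y = 3 - Y^(3/2))
((G(t, 2) + (2*4)*(-3))*(-4) + O(3))² = ((-1 + (2*4)*(-3))*(-4) + (3 - 3^(3/2)))² = ((-1 + 8*(-3))*(-4) + (3 - 3*√3))² = ((-1 - 24)*(-4) + (3 - 3*√3))² = (-25*(-4) + (3 - 3*√3))² = (100 + (3 - 3*√3))² = (103 - 3*√3)²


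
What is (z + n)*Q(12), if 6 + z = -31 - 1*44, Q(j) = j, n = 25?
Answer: -672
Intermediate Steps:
z = -81 (z = -6 + (-31 - 1*44) = -6 + (-31 - 44) = -6 - 75 = -81)
(z + n)*Q(12) = (-81 + 25)*12 = -56*12 = -672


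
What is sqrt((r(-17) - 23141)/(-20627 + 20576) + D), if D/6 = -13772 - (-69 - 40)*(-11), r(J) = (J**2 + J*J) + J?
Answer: I*sqrt(232485846)/51 ≈ 298.97*I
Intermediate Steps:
r(J) = J + 2*J**2 (r(J) = (J**2 + J**2) + J = 2*J**2 + J = J + 2*J**2)
D = -89826 (D = 6*(-13772 - (-69 - 40)*(-11)) = 6*(-13772 - (-109)*(-11)) = 6*(-13772 - 1*1199) = 6*(-13772 - 1199) = 6*(-14971) = -89826)
sqrt((r(-17) - 23141)/(-20627 + 20576) + D) = sqrt((-17*(1 + 2*(-17)) - 23141)/(-20627 + 20576) - 89826) = sqrt((-17*(1 - 34) - 23141)/(-51) - 89826) = sqrt((-17*(-33) - 23141)*(-1/51) - 89826) = sqrt((561 - 23141)*(-1/51) - 89826) = sqrt(-22580*(-1/51) - 89826) = sqrt(22580/51 - 89826) = sqrt(-4558546/51) = I*sqrt(232485846)/51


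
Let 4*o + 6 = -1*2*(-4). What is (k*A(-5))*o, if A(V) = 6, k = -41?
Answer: -123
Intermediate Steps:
o = 1/2 (o = -3/2 + (-1*2*(-4))/4 = -3/2 + (-2*(-4))/4 = -3/2 + (1/4)*8 = -3/2 + 2 = 1/2 ≈ 0.50000)
(k*A(-5))*o = -41*6*(1/2) = -246*1/2 = -123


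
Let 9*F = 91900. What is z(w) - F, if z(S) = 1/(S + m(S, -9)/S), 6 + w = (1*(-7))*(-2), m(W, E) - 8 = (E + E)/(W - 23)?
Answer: -5605840/549 ≈ -10211.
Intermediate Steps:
m(W, E) = 8 + 2*E/(-23 + W) (m(W, E) = 8 + (E + E)/(W - 23) = 8 + (2*E)/(-23 + W) = 8 + 2*E/(-23 + W))
F = 91900/9 (F = (1/9)*91900 = 91900/9 ≈ 10211.)
w = 8 (w = -6 + (1*(-7))*(-2) = -6 - 7*(-2) = -6 + 14 = 8)
z(S) = 1/(S + 2*(-101 + 4*S)/(S*(-23 + S))) (z(S) = 1/(S + (2*(-92 - 9 + 4*S)/(-23 + S))/S) = 1/(S + (2*(-101 + 4*S)/(-23 + S))/S) = 1/(S + 2*(-101 + 4*S)/(S*(-23 + S))))
z(w) - F = 8*(-23 + 8)/(-202 + 8*8 + 8**2*(-23 + 8)) - 1*91900/9 = 8*(-15)/(-202 + 64 + 64*(-15)) - 91900/9 = 8*(-15)/(-202 + 64 - 960) - 91900/9 = 8*(-15)/(-1098) - 91900/9 = 8*(-1/1098)*(-15) - 91900/9 = 20/183 - 91900/9 = -5605840/549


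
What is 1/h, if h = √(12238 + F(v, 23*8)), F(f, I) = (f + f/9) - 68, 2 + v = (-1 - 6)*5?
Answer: 3*√27290/54580 ≈ 0.0090801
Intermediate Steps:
v = -37 (v = -2 + (-1 - 6)*5 = -2 - 7*5 = -2 - 35 = -37)
F(f, I) = -68 + 10*f/9 (F(f, I) = (f + f*(⅑)) - 68 = (f + f/9) - 68 = 10*f/9 - 68 = -68 + 10*f/9)
h = 2*√27290/3 (h = √(12238 + (-68 + (10/9)*(-37))) = √(12238 + (-68 - 370/9)) = √(12238 - 982/9) = √(109160/9) = 2*√27290/3 ≈ 110.13)
1/h = 1/(2*√27290/3) = 3*√27290/54580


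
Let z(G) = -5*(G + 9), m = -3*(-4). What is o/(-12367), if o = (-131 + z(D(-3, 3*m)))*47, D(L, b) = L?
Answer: 7567/12367 ≈ 0.61187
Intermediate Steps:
m = 12
z(G) = -45 - 5*G (z(G) = -5*(9 + G) = -45 - 5*G)
o = -7567 (o = (-131 + (-45 - 5*(-3)))*47 = (-131 + (-45 + 15))*47 = (-131 - 30)*47 = -161*47 = -7567)
o/(-12367) = -7567/(-12367) = -7567*(-1/12367) = 7567/12367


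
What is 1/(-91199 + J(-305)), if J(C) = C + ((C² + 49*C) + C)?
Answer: -1/13729 ≈ -7.2839e-5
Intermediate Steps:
J(C) = C² + 51*C (J(C) = C + (C² + 50*C) = C² + 51*C)
1/(-91199 + J(-305)) = 1/(-91199 - 305*(51 - 305)) = 1/(-91199 - 305*(-254)) = 1/(-91199 + 77470) = 1/(-13729) = -1/13729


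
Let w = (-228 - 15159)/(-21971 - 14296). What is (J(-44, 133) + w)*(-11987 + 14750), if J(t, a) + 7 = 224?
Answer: 7262385246/12089 ≈ 6.0074e+5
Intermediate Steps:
J(t, a) = 217 (J(t, a) = -7 + 224 = 217)
w = 5129/12089 (w = -15387/(-36267) = -15387*(-1/36267) = 5129/12089 ≈ 0.42427)
(J(-44, 133) + w)*(-11987 + 14750) = (217 + 5129/12089)*(-11987 + 14750) = (2628442/12089)*2763 = 7262385246/12089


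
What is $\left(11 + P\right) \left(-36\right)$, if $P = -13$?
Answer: $72$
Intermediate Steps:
$\left(11 + P\right) \left(-36\right) = \left(11 - 13\right) \left(-36\right) = \left(-2\right) \left(-36\right) = 72$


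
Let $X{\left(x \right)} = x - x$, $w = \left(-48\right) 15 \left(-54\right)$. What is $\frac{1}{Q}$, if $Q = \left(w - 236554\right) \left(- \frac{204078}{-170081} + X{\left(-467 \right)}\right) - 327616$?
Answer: $- \frac{170081}{96062171468} \approx -1.7705 \cdot 10^{-6}$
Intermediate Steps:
$w = 38880$ ($w = \left(-720\right) \left(-54\right) = 38880$)
$X{\left(x \right)} = 0$
$Q = - \frac{96062171468}{170081}$ ($Q = \left(38880 - 236554\right) \left(- \frac{204078}{-170081} + 0\right) - 327616 = - 197674 \left(\left(-204078\right) \left(- \frac{1}{170081}\right) + 0\right) - 327616 = - 197674 \left(\frac{204078}{170081} + 0\right) - 327616 = \left(-197674\right) \frac{204078}{170081} - 327616 = - \frac{40340914572}{170081} - 327616 = - \frac{96062171468}{170081} \approx -5.648 \cdot 10^{5}$)
$\frac{1}{Q} = \frac{1}{- \frac{96062171468}{170081}} = - \frac{170081}{96062171468}$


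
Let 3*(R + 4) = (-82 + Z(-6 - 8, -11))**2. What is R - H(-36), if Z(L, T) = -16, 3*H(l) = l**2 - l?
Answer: 8260/3 ≈ 2753.3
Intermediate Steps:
H(l) = -l/3 + l**2/3 (H(l) = (l**2 - l)/3 = -l/3 + l**2/3)
R = 9592/3 (R = -4 + (-82 - 16)**2/3 = -4 + (1/3)*(-98)**2 = -4 + (1/3)*9604 = -4 + 9604/3 = 9592/3 ≈ 3197.3)
R - H(-36) = 9592/3 - (-36)*(-1 - 36)/3 = 9592/3 - (-36)*(-37)/3 = 9592/3 - 1*444 = 9592/3 - 444 = 8260/3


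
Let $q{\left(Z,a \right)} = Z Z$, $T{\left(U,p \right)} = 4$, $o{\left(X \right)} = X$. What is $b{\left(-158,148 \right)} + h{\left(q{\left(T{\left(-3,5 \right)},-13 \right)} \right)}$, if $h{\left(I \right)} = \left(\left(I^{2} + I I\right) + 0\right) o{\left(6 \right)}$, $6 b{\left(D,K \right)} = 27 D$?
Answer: $2361$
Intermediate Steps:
$q{\left(Z,a \right)} = Z^{2}$
$b{\left(D,K \right)} = \frac{9 D}{2}$ ($b{\left(D,K \right)} = \frac{27 D}{6} = \frac{9 D}{2}$)
$h{\left(I \right)} = 12 I^{2}$ ($h{\left(I \right)} = \left(\left(I^{2} + I I\right) + 0\right) 6 = \left(\left(I^{2} + I^{2}\right) + 0\right) 6 = \left(2 I^{2} + 0\right) 6 = 2 I^{2} \cdot 6 = 12 I^{2}$)
$b{\left(-158,148 \right)} + h{\left(q{\left(T{\left(-3,5 \right)},-13 \right)} \right)} = \frac{9}{2} \left(-158\right) + 12 \left(4^{2}\right)^{2} = -711 + 12 \cdot 16^{2} = -711 + 12 \cdot 256 = -711 + 3072 = 2361$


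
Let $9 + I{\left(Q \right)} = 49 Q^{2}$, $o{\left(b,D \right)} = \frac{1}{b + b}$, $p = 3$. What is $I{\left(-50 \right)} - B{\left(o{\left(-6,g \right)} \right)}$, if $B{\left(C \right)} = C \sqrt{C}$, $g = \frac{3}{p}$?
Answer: $122491 + \frac{i \sqrt{3}}{72} \approx 1.2249 \cdot 10^{5} + 0.024056 i$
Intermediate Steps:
$g = 1$ ($g = \frac{3}{3} = 3 \cdot \frac{1}{3} = 1$)
$o{\left(b,D \right)} = \frac{1}{2 b}$
$B{\left(C \right)} = C^{\frac{3}{2}}$
$I{\left(Q \right)} = -9 + 49 Q^{2}$
$I{\left(-50 \right)} - B{\left(o{\left(-6,g \right)} \right)} = \left(-9 + 49 \left(-50\right)^{2}\right) - \left(\frac{1}{2 \left(-6\right)}\right)^{\frac{3}{2}} = \left(-9 + 49 \cdot 2500\right) - \left(\frac{1}{2} \left(- \frac{1}{6}\right)\right)^{\frac{3}{2}} = \left(-9 + 122500\right) - \left(- \frac{1}{12}\right)^{\frac{3}{2}} = 122491 - - \frac{i \sqrt{3}}{72} = 122491 + \frac{i \sqrt{3}}{72}$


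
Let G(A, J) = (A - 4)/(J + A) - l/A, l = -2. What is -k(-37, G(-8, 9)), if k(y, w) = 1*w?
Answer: 49/4 ≈ 12.250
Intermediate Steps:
G(A, J) = 2/A + (-4 + A)/(A + J) (G(A, J) = (A - 4)/(J + A) - (-2)/A = (-4 + A)/(A + J) + 2/A = 2/A + (-4 + A)/(A + J))
k(y, w) = w
-k(-37, G(-8, 9)) = -((-8)² - 2*(-8) + 2*9)/((-8)*(-8 + 9)) = -(-1)*(64 + 16 + 18)/(8*1) = -(-1)*98/8 = -1*(-49/4) = 49/4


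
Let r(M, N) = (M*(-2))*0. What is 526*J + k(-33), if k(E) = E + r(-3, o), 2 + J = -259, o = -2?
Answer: -137319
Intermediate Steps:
J = -261 (J = -2 - 259 = -261)
r(M, N) = 0 (r(M, N) = -2*M*0 = 0)
k(E) = E (k(E) = E + 0 = E)
526*J + k(-33) = 526*(-261) - 33 = -137286 - 33 = -137319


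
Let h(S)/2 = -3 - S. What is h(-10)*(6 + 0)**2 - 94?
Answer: 410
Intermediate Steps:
h(S) = -6 - 2*S (h(S) = 2*(-3 - S) = -6 - 2*S)
h(-10)*(6 + 0)**2 - 94 = (-6 - 2*(-10))*(6 + 0)**2 - 94 = (-6 + 20)*6**2 - 94 = 14*36 - 94 = 504 - 94 = 410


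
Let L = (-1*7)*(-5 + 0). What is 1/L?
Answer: 1/35 ≈ 0.028571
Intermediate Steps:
L = 35 (L = -7*(-5) = 35)
1/L = 1/35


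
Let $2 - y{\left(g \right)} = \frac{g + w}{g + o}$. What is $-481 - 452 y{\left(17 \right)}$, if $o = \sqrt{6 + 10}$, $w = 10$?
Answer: $- \frac{5627}{7} \approx -803.86$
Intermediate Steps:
$o = 4$ ($o = \sqrt{16} = 4$)
$y{\left(g \right)} = 2 - \frac{10 + g}{4 + g}$ ($y{\left(g \right)} = 2 - \frac{g + 10}{g + 4} = 2 - \frac{10 + g}{4 + g}$)
$-481 - 452 y{\left(17 \right)} = -481 - 452 \frac{-2 + 17}{4 + 17} = -481 - 452 \cdot \frac{1}{21} \cdot 15 = -481 - \frac{2260}{7} = - \frac{5627}{7}$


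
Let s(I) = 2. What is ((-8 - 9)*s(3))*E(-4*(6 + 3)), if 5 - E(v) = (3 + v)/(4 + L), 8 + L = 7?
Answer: -544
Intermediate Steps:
L = -1 (L = -8 + 7 = -1)
E(v) = 4 - v/3 (E(v) = 5 - (3 + v)/(4 - 1) = 5 - (3 + v)/3 = 5 - (1 + v/3) = 5 + (-1 - v/3) = 4 - v/3)
((-8 - 9)*s(3))*E(-4*(6 + 3)) = ((-8 - 9)*2)*(4 - (-4)*(6 + 3)/3) = (-17*2)*(4 - (-4)*9/3) = -34*(4 - ⅓*(-36)) = -34*(4 + 12) = -34*16 = -544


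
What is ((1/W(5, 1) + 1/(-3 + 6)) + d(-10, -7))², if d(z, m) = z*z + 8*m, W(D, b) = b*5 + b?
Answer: 7921/4 ≈ 1980.3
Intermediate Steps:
W(D, b) = 6*b (W(D, b) = 5*b + b = 6*b)
d(z, m) = z² + 8*m
((1/W(5, 1) + 1/(-3 + 6)) + d(-10, -7))² = ((1/(6*1) + 1/(-3 + 6)) + ((-10)² + 8*(-7)))² = ((1/6 + 1/3) + (100 - 56))² = (((⅙)*1 + ⅓) + 44)² = ((⅙ + ⅓) + 44)² = (½ + 44)² = (89/2)² = 7921/4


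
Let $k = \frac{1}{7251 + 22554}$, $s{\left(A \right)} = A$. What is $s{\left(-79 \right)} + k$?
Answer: $- \frac{2354594}{29805} \approx -79.0$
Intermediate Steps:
$k = \frac{1}{29805} \approx 3.3551 \cdot 10^{-5}$
$s{\left(-79 \right)} + k = -79 + \frac{1}{29805} = - \frac{2354594}{29805}$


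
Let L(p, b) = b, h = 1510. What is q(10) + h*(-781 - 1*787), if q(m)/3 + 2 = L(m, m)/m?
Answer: -2367683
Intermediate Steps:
q(m) = -3 (q(m) = -6 + 3*(m/m) = -6 + 3*1 = -6 + 3 = -3)
q(10) + h*(-781 - 1*787) = -3 + 1510*(-781 - 1*787) = -3 + 1510*(-781 - 787) = -3 + 1510*(-1568) = -3 - 2367680 = -2367683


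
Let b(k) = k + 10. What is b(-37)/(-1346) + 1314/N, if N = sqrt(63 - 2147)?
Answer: 27/1346 - 657*I*sqrt(521)/521 ≈ 0.020059 - 28.784*I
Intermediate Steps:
b(k) = 10 + k
N = 2*I*sqrt(521) (N = sqrt(-2084) = 2*I*sqrt(521) ≈ 45.651*I)
b(-37)/(-1346) + 1314/N = (10 - 37)/(-1346) + 1314/((2*I*sqrt(521))) = -27*(-1/1346) + 1314*(-I*sqrt(521)/1042) = 27/1346 - 657*I*sqrt(521)/521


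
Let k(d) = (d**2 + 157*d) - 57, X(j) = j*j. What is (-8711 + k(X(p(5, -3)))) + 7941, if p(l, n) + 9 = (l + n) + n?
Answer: 24873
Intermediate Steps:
p(l, n) = -9 + l + 2*n (p(l, n) = -9 + ((l + n) + n) = -9 + (l + 2*n) = -9 + l + 2*n)
X(j) = j**2
k(d) = -57 + d**2 + 157*d
(-8711 + k(X(p(5, -3)))) + 7941 = (-8711 + (-57 + ((-9 + 5 + 2*(-3))**2)**2 + 157*(-9 + 5 + 2*(-3))**2)) + 7941 = (-8711 + (-57 + ((-9 + 5 - 6)**2)**2 + 157*(-9 + 5 - 6)**2)) + 7941 = (-8711 + (-57 + ((-10)**2)**2 + 157*(-10)**2)) + 7941 = (-8711 + (-57 + 100**2 + 157*100)) + 7941 = (-8711 + (-57 + 10000 + 15700)) + 7941 = (-8711 + 25643) + 7941 = 16932 + 7941 = 24873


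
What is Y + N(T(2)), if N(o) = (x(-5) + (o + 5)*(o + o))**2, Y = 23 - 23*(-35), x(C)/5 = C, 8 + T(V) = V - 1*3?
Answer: 3037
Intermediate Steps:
T(V) = -11 + V (T(V) = -8 + (V - 1*3) = -8 + (V - 3) = -8 + (-3 + V) = -11 + V)
x(C) = 5*C
Y = 828 (Y = 23 + 805 = 828)
N(o) = (-25 + 2*o*(5 + o))**2 (N(o) = (5*(-5) + (o + 5)*(o + o))**2 = (-25 + (5 + o)*(2*o))**2 = (-25 + 2*o*(5 + o))**2)
Y + N(T(2)) = 828 + (-25 + 2*(-11 + 2)**2 + 10*(-11 + 2))**2 = 828 + (-25 + 2*(-9)**2 + 10*(-9))**2 = 828 + (-25 + 2*81 - 90)**2 = 828 + (-25 + 162 - 90)**2 = 828 + 47**2 = 828 + 2209 = 3037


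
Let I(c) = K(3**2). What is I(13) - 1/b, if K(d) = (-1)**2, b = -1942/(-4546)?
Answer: -1302/971 ≈ -1.3409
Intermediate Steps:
b = 971/2273 (b = -1942*(-1/4546) = 971/2273 ≈ 0.42719)
K(d) = 1
I(c) = 1
I(13) - 1/b = 1 - 1/971/2273 = 1 - 1*2273/971 = 1 - 2273/971 = -1302/971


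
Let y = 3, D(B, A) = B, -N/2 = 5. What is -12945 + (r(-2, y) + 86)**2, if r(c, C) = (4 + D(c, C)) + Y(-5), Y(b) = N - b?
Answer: -6056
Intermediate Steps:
N = -10 (N = -2*5 = -10)
Y(b) = -10 - b
r(c, C) = -1 + c (r(c, C) = (4 + c) + (-10 - 1*(-5)) = (4 + c) + (-10 + 5) = (4 + c) - 5 = -1 + c)
-12945 + (r(-2, y) + 86)**2 = -12945 + ((-1 - 2) + 86)**2 = -12945 + (-3 + 86)**2 = -12945 + 83**2 = -12945 + 6889 = -6056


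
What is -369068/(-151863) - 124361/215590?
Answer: 60681535577/32740144170 ≈ 1.8534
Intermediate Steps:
-369068/(-151863) - 124361/215590 = -369068*(-1/151863) - 124361*1/215590 = 369068/151863 - 124361/215590 = 60681535577/32740144170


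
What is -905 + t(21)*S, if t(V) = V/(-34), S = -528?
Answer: -9841/17 ≈ -578.88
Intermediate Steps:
t(V) = -V/34 (t(V) = V*(-1/34) = -V/34)
-905 + t(21)*S = -905 - 1/34*21*(-528) = -905 - 21/34*(-528) = -905 + 5544/17 = -9841/17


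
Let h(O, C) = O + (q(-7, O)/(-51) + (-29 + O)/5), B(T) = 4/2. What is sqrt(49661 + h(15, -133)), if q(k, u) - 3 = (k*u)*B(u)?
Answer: sqrt(358918195)/85 ≈ 222.88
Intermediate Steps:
B(T) = 2 (B(T) = 4*(1/2) = 2)
q(k, u) = 3 + 2*k*u (q(k, u) = 3 + (k*u)*2 = 3 + 2*k*u)
h(O, C) = -498/85 + 376*O/255 (h(O, C) = O + ((3 + 2*(-7)*O)/(-51) + (-29 + O)/5) = O + ((3 - 14*O)*(-1/51) + (-29 + O)*(1/5)) = O + ((-1/17 + 14*O/51) + (-29/5 + O/5)) = O + (-498/85 + 121*O/255) = -498/85 + 376*O/255)
sqrt(49661 + h(15, -133)) = sqrt(49661 + (-498/85 + (376/255)*15)) = sqrt(49661 + (-498/85 + 376/17)) = sqrt(49661 + 1382/85) = sqrt(4222567/85) = sqrt(358918195)/85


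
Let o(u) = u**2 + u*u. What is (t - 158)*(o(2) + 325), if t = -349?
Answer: -168831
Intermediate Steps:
o(u) = 2*u**2 (o(u) = u**2 + u**2 = 2*u**2)
(t - 158)*(o(2) + 325) = (-349 - 158)*(2*2**2 + 325) = -507*(2*4 + 325) = -507*(8 + 325) = -507*333 = -168831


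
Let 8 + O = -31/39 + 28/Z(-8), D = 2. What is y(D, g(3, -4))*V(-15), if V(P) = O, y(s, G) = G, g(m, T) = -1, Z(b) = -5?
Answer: 2807/195 ≈ 14.395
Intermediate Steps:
O = -2807/195 (O = -8 + (-31/39 + 28/(-5)) = -8 + (-31*1/39 + 28*(-⅕)) = -8 + (-31/39 - 28/5) = -8 - 1247/195 = -2807/195 ≈ -14.395)
V(P) = -2807/195
y(D, g(3, -4))*V(-15) = -1*(-2807/195) = 2807/195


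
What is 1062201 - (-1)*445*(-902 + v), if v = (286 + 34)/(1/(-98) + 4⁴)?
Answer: 16591720757/25087 ≈ 6.6137e+5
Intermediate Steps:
v = 31360/25087 (v = 320/(-1/98 + 256) = 320/(25087/98) = 320*(98/25087) = 31360/25087 ≈ 1.2500)
1062201 - (-1)*445*(-902 + v) = 1062201 - (-1)*445*(-902 + 31360/25087) = 1062201 - (-1)*445*(-22597114/25087) = 1062201 - (-1)*(-10055715730)/25087 = 1062201 - 1*10055715730/25087 = 1062201 - 10055715730/25087 = 16591720757/25087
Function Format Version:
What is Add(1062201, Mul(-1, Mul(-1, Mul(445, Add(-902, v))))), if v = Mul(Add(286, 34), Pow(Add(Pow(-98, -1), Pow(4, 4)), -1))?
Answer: Rational(16591720757, 25087) ≈ 6.6137e+5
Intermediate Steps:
v = Rational(31360, 25087) (v = Mul(320, Pow(Add(Rational(-1, 98), 256), -1)) = Mul(320, Pow(Rational(25087, 98), -1)) = Mul(320, Rational(98, 25087)) = Rational(31360, 25087) ≈ 1.2500)
Add(1062201, Mul(-1, Mul(-1, Mul(445, Add(-902, v))))) = Add(1062201, Mul(-1, Mul(-1, Mul(445, Add(-902, Rational(31360, 25087)))))) = Add(1062201, Mul(-1, Mul(-1, Mul(445, Rational(-22597114, 25087))))) = Add(1062201, Mul(-1, Mul(-1, Rational(-10055715730, 25087)))) = Add(1062201, Mul(-1, Rational(10055715730, 25087))) = Add(1062201, Rational(-10055715730, 25087)) = Rational(16591720757, 25087)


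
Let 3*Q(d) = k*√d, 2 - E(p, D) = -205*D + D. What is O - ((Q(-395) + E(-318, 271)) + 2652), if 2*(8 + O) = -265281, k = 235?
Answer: -381173/2 - 235*I*√395/3 ≈ -1.9059e+5 - 1556.8*I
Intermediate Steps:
O = -265297/2 (O = -8 + (½)*(-265281) = -8 - 265281/2 = -265297/2 ≈ -1.3265e+5)
E(p, D) = 2 + 204*D (E(p, D) = 2 - (-205*D + D) = 2 - (-204)*D = 2 + 204*D)
Q(d) = 235*√d/3 (Q(d) = (235*√d)/3 = 235*√d/3)
O - ((Q(-395) + E(-318, 271)) + 2652) = -265297/2 - ((235*√(-395)/3 + (2 + 204*271)) + 2652) = -265297/2 - ((235*(I*√395)/3 + (2 + 55284)) + 2652) = -265297/2 - ((235*I*√395/3 + 55286) + 2652) = -265297/2 - ((55286 + 235*I*√395/3) + 2652) = -265297/2 - (57938 + 235*I*√395/3) = -265297/2 + (-57938 - 235*I*√395/3) = -381173/2 - 235*I*√395/3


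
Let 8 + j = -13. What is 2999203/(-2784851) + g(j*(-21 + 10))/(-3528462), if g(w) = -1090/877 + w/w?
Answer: -3093638881090353/2872537764958358 ≈ -1.0770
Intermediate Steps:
j = -21 (j = -8 - 13 = -21)
g(w) = -213/877 (g(w) = -1090*1/877 + 1 = -1090/877 + 1 = -213/877)
2999203/(-2784851) + g(j*(-21 + 10))/(-3528462) = 2999203/(-2784851) - 213/877/(-3528462) = 2999203*(-1/2784851) - 213/877*(-1/3528462) = -2999203/2784851 + 71/1031487058 = -3093638881090353/2872537764958358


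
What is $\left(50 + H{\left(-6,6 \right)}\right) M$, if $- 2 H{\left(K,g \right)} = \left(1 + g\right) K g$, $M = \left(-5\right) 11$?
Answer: $-9680$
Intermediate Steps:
$M = -55$
$H{\left(K,g \right)} = - \frac{K g \left(1 + g\right)}{2}$ ($H{\left(K,g \right)} = - \frac{\left(1 + g\right) K g}{2} = - \frac{K \left(1 + g\right) g}{2} = - \frac{K g \left(1 + g\right)}{2}$)
$\left(50 + H{\left(-6,6 \right)}\right) M = \left(50 - \left(-3\right) 6 \left(1 + 6\right)\right) \left(-55\right) = \left(50 - \left(-3\right) 6 \cdot 7\right) \left(-55\right) = \left(50 + 126\right) \left(-55\right) = 176 \left(-55\right) = -9680$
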